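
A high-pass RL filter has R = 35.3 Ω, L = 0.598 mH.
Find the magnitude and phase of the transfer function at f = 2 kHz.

Step 1 — Angular frequency: ω = 2π·2000 = 1.257e+04 rad/s.
Step 2 — Transfer function: H(jω) = jωL/(R + jωL).
Step 3 — Numerator jωL = j·7.515; denominator R + jωL = 35.3 + j7.515.
Step 4 — H = 0.04335 + j0.2037.
Step 5 — Magnitude: |H| = 0.2082 (-13.6 dB); phase: φ = 78.0°.

|H| = 0.2082 (-13.6 dB), φ = 78.0°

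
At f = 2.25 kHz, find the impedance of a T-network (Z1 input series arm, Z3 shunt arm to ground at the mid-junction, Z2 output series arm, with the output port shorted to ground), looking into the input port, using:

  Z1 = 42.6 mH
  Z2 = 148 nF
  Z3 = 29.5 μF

Step 1 — Angular frequency: ω = 2π·f = 2π·2250 = 1.414e+04 rad/s.
Step 2 — Component impedances:
  Z1: Z = jωL = j·1.414e+04·0.0426 = 0 + j602.2 Ω
  Z2: Z = 1/(jωC) = -j/(ω·C) = 0 - j477.9 Ω
  Z3: Z = 1/(jωC) = -j/(ω·C) = 0 - j2.398 Ω
Step 3 — With the output port shorted to ground, the output series arm Z2 runs from the junction to ground; the shunt arm Z3 also runs from the junction to ground. They appear in parallel: Z3 || Z2 = 0 - j2.386 Ω.
Step 4 — Series with input arm Z1: Z_in = Z1 + (Z3 || Z2) = 0 + j599.9 Ω = 599.9∠90.0° Ω.

Z = 0 + j599.9 Ω = 599.9∠90.0° Ω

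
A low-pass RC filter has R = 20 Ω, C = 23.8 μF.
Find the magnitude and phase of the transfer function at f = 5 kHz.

Step 1 — Angular frequency: ω = 2π·5000 = 3.142e+04 rad/s.
Step 2 — Transfer function: H(jω) = 1/(1 + jωRC).
Step 3 — Denominator: 1 + jωRC = 1 + j·3.142e+04·20·2.38e-05 = 1 + j14.95.
Step 4 — H = 0.004452 - j0.06657.
Step 5 — Magnitude: |H| = 0.06672 (-23.5 dB); phase: φ = -86.2°.

|H| = 0.06672 (-23.5 dB), φ = -86.2°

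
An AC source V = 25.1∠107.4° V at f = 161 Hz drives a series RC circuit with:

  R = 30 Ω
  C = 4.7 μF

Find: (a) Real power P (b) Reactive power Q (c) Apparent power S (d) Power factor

Step 1 — Angular frequency: ω = 2π·f = 2π·161 = 1012 rad/s.
Step 2 — Component impedances:
  R: Z = R = 30 Ω
  C: Z = 1/(jωC) = -j/(ω·C) = 0 - j210.3 Ω
Step 3 — Series combination: Z_total = R + C = 30 - j210.3 Ω = 212.5∠-81.9° Ω.
Step 4 — Source phasor: V = 25.1∠107.4° V = -7.506 + j23.95 V.
Step 5 — Current: I = V / Z = -0.1166 - j0.01906 A = 0.1181∠-170.7° A.
Step 6 — Complex power: S = V·I* = 0.4187 - j2.936 VA.
Step 7 — Real power: P = Re(S) = 0.4187 W.
Step 8 — Reactive power: Q = Im(S) = -2.936 VAR.
Step 9 — Apparent power: |S| = 2.965 VA.
Step 10 — Power factor: PF = P/|S| = 0.1412 (leading).

(a) P = 0.4187 W  (b) Q = -2.936 VAR  (c) S = 2.965 VA  (d) PF = 0.1412 (leading)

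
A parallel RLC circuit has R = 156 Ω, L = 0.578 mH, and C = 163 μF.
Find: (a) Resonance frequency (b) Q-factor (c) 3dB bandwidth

Step 1 — Resonance: ω₀ = 1/√(LC) = 1/√(0.000578·0.000163) = 3258 rad/s.
Step 2 — f₀ = ω₀/(2π) = 518.5 Hz.
Step 3 — Parallel Q: Q = R/(ω₀L) = 156/(3258·0.000578) = 82.84.
Step 4 — Bandwidth: Δω = ω₀/Q = 39.33 rad/s; BW = Δω/(2π) = 6.259 Hz.

(a) f₀ = 518.5 Hz  (b) Q = 82.84  (c) BW = 6.259 Hz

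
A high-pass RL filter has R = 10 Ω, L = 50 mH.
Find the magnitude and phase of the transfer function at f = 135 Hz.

Step 1 — Angular frequency: ω = 2π·135 = 848.2 rad/s.
Step 2 — Transfer function: H(jω) = jωL/(R + jωL).
Step 3 — Numerator jωL = j·42.41; denominator R + jωL = 10 + j42.41.
Step 4 — H = 0.9473 + j0.2234.
Step 5 — Magnitude: |H| = 0.9733 (-0.2 dB); phase: φ = 13.3°.

|H| = 0.9733 (-0.2 dB), φ = 13.3°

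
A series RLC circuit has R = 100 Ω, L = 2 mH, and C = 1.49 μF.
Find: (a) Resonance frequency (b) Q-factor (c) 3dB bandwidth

Step 1 — Resonance: ω₀ = 1/√(LC) = 1/√(0.002·1.49e-06) = 1.832e+04 rad/s.
Step 2 — f₀ = ω₀/(2π) = 2915 Hz.
Step 3 — Series Q: Q = ω₀L/R = 1.832e+04·0.002/100 = 0.3664.
Step 4 — Bandwidth: Δω = ω₀/Q = 5e+04 rad/s; BW = Δω/(2π) = 7958 Hz.

(a) f₀ = 2915 Hz  (b) Q = 0.3664  (c) BW = 7958 Hz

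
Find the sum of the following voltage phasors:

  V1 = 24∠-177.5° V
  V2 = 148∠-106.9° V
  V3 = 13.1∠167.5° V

Step 1 — Convert each phasor to rectangular form:
  V1 = 24·(cos(-177.5°) + j·sin(-177.5°)) = -23.98 - j1.047 V
  V2 = 148·(cos(-106.9°) + j·sin(-106.9°)) = -43.02 - j141.6 V
  V3 = 13.1·(cos(167.5°) + j·sin(167.5°)) = -12.79 + j2.835 V
Step 2 — Sum components: V_total = -79.79 - j139.8 V.
Step 3 — Convert to polar: |V_total| = 161 V, ∠V_total = -119.7°.

V_total = 161∠-119.7° V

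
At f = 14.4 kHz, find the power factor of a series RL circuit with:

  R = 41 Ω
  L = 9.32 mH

Step 1 — Angular frequency: ω = 2π·f = 2π·1.44e+04 = 9.048e+04 rad/s.
Step 2 — Component impedances:
  R: Z = R = 41 Ω
  L: Z = jωL = j·9.048e+04·0.00932 = 0 + j843.3 Ω
Step 3 — Series combination: Z_total = R + L = 41 + j843.3 Ω = 844.2∠87.2° Ω.
Step 4 — Power factor: PF = cos(φ) = Re(Z)/|Z| = 41/844.25 = 0.04856.
Step 5 — Type: Im(Z) = 843.3 ⇒ lagging (phase φ = 87.2°).

PF = 0.04856 (lagging, φ = 87.2°)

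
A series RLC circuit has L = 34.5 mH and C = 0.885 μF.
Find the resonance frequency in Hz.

Step 1 — Resonance condition Im(Z)=0 gives ω₀ = 1/√(LC).
Step 2 — ω₀ = 1/√(0.0345·8.85e-07) = 5723 rad/s.
Step 3 — f₀ = ω₀/(2π) = 910.8 Hz.

f₀ = 910.8 Hz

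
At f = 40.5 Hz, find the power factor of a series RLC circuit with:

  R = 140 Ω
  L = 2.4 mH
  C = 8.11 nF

Step 1 — Angular frequency: ω = 2π·f = 2π·40.5 = 254.5 rad/s.
Step 2 — Component impedances:
  R: Z = R = 140 Ω
  L: Z = jωL = j·254.5·0.0024 = 0 + j0.6107 Ω
  C: Z = 1/(jωC) = -j/(ω·C) = 0 - j4.846e+05 Ω
Step 3 — Series combination: Z_total = R + L + C = 140 - j4.846e+05 Ω = 4.846e+05∠-90.0° Ω.
Step 4 — Power factor: PF = cos(φ) = Re(Z)/|Z| = 140/4.846e+05 = 0.0002889.
Step 5 — Type: Im(Z) = -4.846e+05 ⇒ leading (phase φ = -90.0°).

PF = 0.0002889 (leading, φ = -90.0°)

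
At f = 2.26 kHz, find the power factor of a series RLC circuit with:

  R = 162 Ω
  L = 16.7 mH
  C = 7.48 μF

Step 1 — Angular frequency: ω = 2π·f = 2π·2260 = 1.42e+04 rad/s.
Step 2 — Component impedances:
  R: Z = R = 162 Ω
  L: Z = jωL = j·1.42e+04·0.0167 = 0 + j237.1 Ω
  C: Z = 1/(jωC) = -j/(ω·C) = 0 - j9.415 Ω
Step 3 — Series combination: Z_total = R + L + C = 162 + j227.7 Ω = 279.5∠54.6° Ω.
Step 4 — Power factor: PF = cos(φ) = Re(Z)/|Z| = 162/279.47 = 0.5797.
Step 5 — Type: Im(Z) = 227.7 ⇒ lagging (phase φ = 54.6°).

PF = 0.5797 (lagging, φ = 54.6°)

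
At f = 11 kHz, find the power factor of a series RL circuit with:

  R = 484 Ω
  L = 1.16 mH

Step 1 — Angular frequency: ω = 2π·f = 2π·1.1e+04 = 6.912e+04 rad/s.
Step 2 — Component impedances:
  R: Z = R = 484 Ω
  L: Z = jωL = j·6.912e+04·0.00116 = 0 + j80.17 Ω
Step 3 — Series combination: Z_total = R + L = 484 + j80.17 Ω = 490.6∠9.4° Ω.
Step 4 — Power factor: PF = cos(φ) = Re(Z)/|Z| = 484/490.595 = 0.9866.
Step 5 — Type: Im(Z) = 80.17 ⇒ lagging (phase φ = 9.4°).

PF = 0.9866 (lagging, φ = 9.4°)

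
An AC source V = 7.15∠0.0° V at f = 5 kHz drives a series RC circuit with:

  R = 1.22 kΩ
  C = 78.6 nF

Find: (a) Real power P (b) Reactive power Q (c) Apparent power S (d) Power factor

Step 1 — Angular frequency: ω = 2π·f = 2π·5000 = 3.142e+04 rad/s.
Step 2 — Component impedances:
  R: Z = R = 1220 Ω
  C: Z = 1/(jωC) = -j/(ω·C) = 0 - j405 Ω
Step 3 — Series combination: Z_total = R + C = 1220 - j405 Ω = 1285∠-18.4° Ω.
Step 4 — Source phasor: V = 7.15∠0.0° V = 7.15 V.
Step 5 — Current: I = V / Z = 0.005279 + j0.001752 A = 0.005562∠18.4° A.
Step 6 — Complex power: S = V·I* = 0.03774 - j0.01253 VA.
Step 7 — Real power: P = Re(S) = 0.03774 W.
Step 8 — Reactive power: Q = Im(S) = -0.01253 VAR.
Step 9 — Apparent power: |S| = 0.03977 VA.
Step 10 — Power factor: PF = P/|S| = 0.9491 (leading).

(a) P = 0.03774 W  (b) Q = -0.01253 VAR  (c) S = 0.03977 VA  (d) PF = 0.9491 (leading)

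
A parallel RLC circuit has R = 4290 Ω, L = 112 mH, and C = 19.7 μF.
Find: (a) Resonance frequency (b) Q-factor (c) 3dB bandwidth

Step 1 — Resonance: ω₀ = 1/√(LC) = 1/√(0.112·1.97e-05) = 673.2 rad/s.
Step 2 — f₀ = ω₀/(2π) = 107.1 Hz.
Step 3 — Parallel Q: Q = R/(ω₀L) = 4290/(673.2·0.112) = 56.9.
Step 4 — Bandwidth: Δω = ω₀/Q = 11.83 rad/s; BW = Δω/(2π) = 1.883 Hz.

(a) f₀ = 107.1 Hz  (b) Q = 56.9  (c) BW = 1.883 Hz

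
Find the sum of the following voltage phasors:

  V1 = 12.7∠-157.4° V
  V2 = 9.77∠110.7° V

Step 1 — Convert each phasor to rectangular form:
  V1 = 12.7·(cos(-157.4°) + j·sin(-157.4°)) = -11.72 - j4.881 V
  V2 = 9.77·(cos(110.7°) + j·sin(110.7°)) = -3.453 + j9.139 V
Step 2 — Sum components: V_total = -15.18 + j4.259 V.
Step 3 — Convert to polar: |V_total| = 15.76 V, ∠V_total = 164.3°.

V_total = 15.76∠164.3° V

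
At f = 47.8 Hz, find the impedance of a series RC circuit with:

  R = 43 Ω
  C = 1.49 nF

Step 1 — Angular frequency: ω = 2π·f = 2π·47.8 = 300.3 rad/s.
Step 2 — Component impedances:
  R: Z = R = 43 Ω
  C: Z = 1/(jωC) = -j/(ω·C) = 0 - j2.235e+06 Ω
Step 3 — Series combination: Z_total = R + C = 43 - j2.235e+06 Ω = 2.235e+06∠-90.0° Ω.

Z = 43 - j2.235e+06 Ω = 2.235e+06∠-90.0° Ω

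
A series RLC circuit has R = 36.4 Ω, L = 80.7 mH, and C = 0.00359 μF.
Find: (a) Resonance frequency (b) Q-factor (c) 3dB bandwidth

Step 1 — Resonance condition Im(Z)=0 gives ω₀ = 1/√(LC).
Step 2 — ω₀ = 1/√(0.0807·3.59e-09) = 5.875e+04 rad/s.
Step 3 — f₀ = ω₀/(2π) = 9351 Hz.
Step 4 — Series Q: Q = ω₀L/R = 5.875e+04·0.0807/36.4 = 130.3.
Step 5 — 3dB bandwidth: Δω = ω₀/Q = 451.1 rad/s; BW = Δω/(2π) = 71.79 Hz.

(a) f₀ = 9351 Hz  (b) Q = 130.3  (c) BW = 71.79 Hz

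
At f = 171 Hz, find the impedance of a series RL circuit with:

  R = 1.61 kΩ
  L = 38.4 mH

Step 1 — Angular frequency: ω = 2π·f = 2π·171 = 1074 rad/s.
Step 2 — Component impedances:
  R: Z = R = 1610 Ω
  L: Z = jωL = j·1074·0.0384 = 0 + j41.26 Ω
Step 3 — Series combination: Z_total = R + L = 1610 + j41.26 Ω = 1611∠1.5° Ω.

Z = 1610 + j41.26 Ω = 1611∠1.5° Ω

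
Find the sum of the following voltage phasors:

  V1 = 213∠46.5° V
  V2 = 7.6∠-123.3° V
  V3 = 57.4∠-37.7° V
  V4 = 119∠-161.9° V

Step 1 — Convert each phasor to rectangular form:
  V1 = 213·(cos(46.5°) + j·sin(46.5°)) = 146.6 + j154.5 V
  V2 = 7.6·(cos(-123.3°) + j·sin(-123.3°)) = -4.173 - j6.352 V
  V3 = 57.4·(cos(-37.7°) + j·sin(-37.7°)) = 45.42 - j35.1 V
  V4 = 119·(cos(-161.9°) + j·sin(-161.9°)) = -113.1 - j36.97 V
Step 2 — Sum components: V_total = 74.75 + j76.08 V.
Step 3 — Convert to polar: |V_total| = 106.7 V, ∠V_total = 45.5°.

V_total = 106.7∠45.5° V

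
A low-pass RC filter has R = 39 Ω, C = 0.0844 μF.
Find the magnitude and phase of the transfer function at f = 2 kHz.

Step 1 — Angular frequency: ω = 2π·2000 = 1.257e+04 rad/s.
Step 2 — Transfer function: H(jω) = 1/(1 + jωRC).
Step 3 — Denominator: 1 + jωRC = 1 + j·1.257e+04·39·8.44e-08 = 1 + j0.04136.
Step 4 — H = 0.9983 - j0.04129.
Step 5 — Magnitude: |H| = 0.9991 (-0.0 dB); phase: φ = -2.4°.

|H| = 0.9991 (-0.0 dB), φ = -2.4°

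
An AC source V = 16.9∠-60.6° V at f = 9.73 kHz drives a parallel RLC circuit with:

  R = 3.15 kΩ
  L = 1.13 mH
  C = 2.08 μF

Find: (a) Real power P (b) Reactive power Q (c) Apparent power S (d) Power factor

Step 1 — Angular frequency: ω = 2π·f = 2π·9730 = 6.114e+04 rad/s.
Step 2 — Component impedances:
  R: Z = R = 3150 Ω
  L: Z = jωL = j·6.114e+04·0.00113 = 0 + j69.08 Ω
  C: Z = 1/(jωC) = -j/(ω·C) = 0 - j7.864 Ω
Step 3 — Parallel combination: 1/Z_total = 1/R + 1/L + 1/C; Z_total = 0.025 - j8.874 Ω = 8.874∠-89.8° Ω.
Step 4 — Source phasor: V = 16.9∠-60.6° V = 8.296 - j14.72 V.
Step 5 — Current: I = V / Z = 1.662 + j0.9302 A = 1.904∠29.2° A.
Step 6 — Complex power: S = V·I* = 0.09067 - j32.18 VA.
Step 7 — Real power: P = Re(S) = 0.09067 W.
Step 8 — Reactive power: Q = Im(S) = -32.18 VAR.
Step 9 — Apparent power: |S| = 32.18 VA.
Step 10 — Power factor: PF = P/|S| = 0.002817 (leading).

(a) P = 0.09067 W  (b) Q = -32.18 VAR  (c) S = 32.18 VA  (d) PF = 0.002817 (leading)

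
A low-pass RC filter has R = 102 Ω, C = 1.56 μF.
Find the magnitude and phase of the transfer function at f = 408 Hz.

Step 1 — Angular frequency: ω = 2π·408 = 2564 rad/s.
Step 2 — Transfer function: H(jω) = 1/(1 + jωRC).
Step 3 — Denominator: 1 + jωRC = 1 + j·2564·102·1.56e-06 = 1 + j0.4079.
Step 4 — H = 0.8573 - j0.3497.
Step 5 — Magnitude: |H| = 0.9259 (-0.7 dB); phase: φ = -22.2°.

|H| = 0.9259 (-0.7 dB), φ = -22.2°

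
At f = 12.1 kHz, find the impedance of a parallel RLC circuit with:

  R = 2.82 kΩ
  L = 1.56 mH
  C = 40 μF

Step 1 — Angular frequency: ω = 2π·f = 2π·1.21e+04 = 7.603e+04 rad/s.
Step 2 — Component impedances:
  R: Z = R = 2820 Ω
  L: Z = jωL = j·7.603e+04·0.00156 = 0 + j118.6 Ω
  C: Z = 1/(jωC) = -j/(ω·C) = 0 - j0.3288 Ω
Step 3 — Parallel combination: 1/Z_total = 1/R + 1/L + 1/C; Z_total = 3.856e-05 - j0.3297 Ω = 0.3297∠-90.0° Ω.

Z = 3.856e-05 - j0.3297 Ω = 0.3297∠-90.0° Ω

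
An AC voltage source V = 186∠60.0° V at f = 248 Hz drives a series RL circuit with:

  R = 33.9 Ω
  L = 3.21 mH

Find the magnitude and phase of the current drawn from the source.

Step 1 — Angular frequency: ω = 2π·f = 2π·248 = 1558 rad/s.
Step 2 — Component impedances:
  R: Z = R = 33.9 Ω
  L: Z = jωL = j·1558·0.00321 = 0 + j5.002 Ω
Step 3 — Series combination: Z_total = R + L = 33.9 + j5.002 Ω = 34.27∠8.4° Ω.
Step 4 — Source phasor: V = 186∠60.0° V = 93 + j161.1 V.
Step 5 — Ohm's law: I = V / Z_total = (93 + j161.1) / (33.9 + j5.002) = 3.371 + j4.254 A.
Step 6 — Convert to polar: |I| = 5.428 A, ∠I = 51.6°.

I = 5.428∠51.6° A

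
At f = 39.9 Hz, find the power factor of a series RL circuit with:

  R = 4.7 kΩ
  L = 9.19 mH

Step 1 — Angular frequency: ω = 2π·f = 2π·39.9 = 250.7 rad/s.
Step 2 — Component impedances:
  R: Z = R = 4700 Ω
  L: Z = jωL = j·250.7·0.00919 = 0 + j2.304 Ω
Step 3 — Series combination: Z_total = R + L = 4700 + j2.304 Ω = 4700∠0.0° Ω.
Step 4 — Power factor: PF = cos(φ) = Re(Z)/|Z| = 4700/4700 = 1.
Step 5 — Type: Im(Z) = 2.304 ⇒ lagging (phase φ = 0.0°).

PF = 1 (lagging, φ = 0.0°)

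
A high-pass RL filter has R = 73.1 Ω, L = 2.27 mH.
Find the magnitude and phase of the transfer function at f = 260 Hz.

Step 1 — Angular frequency: ω = 2π·260 = 1634 rad/s.
Step 2 — Transfer function: H(jω) = jωL/(R + jωL).
Step 3 — Numerator jωL = j·3.708; denominator R + jωL = 73.1 + j3.708.
Step 4 — H = 0.002567 + j0.0506.
Step 5 — Magnitude: |H| = 0.05066 (-25.9 dB); phase: φ = 87.1°.

|H| = 0.05066 (-25.9 dB), φ = 87.1°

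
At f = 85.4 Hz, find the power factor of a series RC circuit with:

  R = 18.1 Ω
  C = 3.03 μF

Step 1 — Angular frequency: ω = 2π·f = 2π·85.4 = 536.6 rad/s.
Step 2 — Component impedances:
  R: Z = R = 18.1 Ω
  C: Z = 1/(jωC) = -j/(ω·C) = 0 - j615.1 Ω
Step 3 — Series combination: Z_total = R + C = 18.1 - j615.1 Ω = 615.3∠-88.3° Ω.
Step 4 — Power factor: PF = cos(φ) = Re(Z)/|Z| = 18.1/615.3 = 0.02942.
Step 5 — Type: Im(Z) = -615.1 ⇒ leading (phase φ = -88.3°).

PF = 0.02942 (leading, φ = -88.3°)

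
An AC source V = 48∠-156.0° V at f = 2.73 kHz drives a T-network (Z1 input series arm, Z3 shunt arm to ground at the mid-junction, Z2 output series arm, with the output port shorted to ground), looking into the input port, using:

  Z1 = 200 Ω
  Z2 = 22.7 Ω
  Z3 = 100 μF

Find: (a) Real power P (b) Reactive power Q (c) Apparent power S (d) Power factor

Step 1 — Angular frequency: ω = 2π·f = 2π·2730 = 1.715e+04 rad/s.
Step 2 — Component impedances:
  Z1: Z = R = 200 Ω
  Z2: Z = R = 22.7 Ω
  Z3: Z = 1/(jωC) = -j/(ω·C) = 0 - j0.583 Ω
Step 3 — With the output port shorted to ground, the output series arm Z2 runs from the junction to ground; the shunt arm Z3 also runs from the junction to ground. They appear in parallel: Z3 || Z2 = 0.01496 - j0.5826 Ω.
Step 4 — Series with input arm Z1: Z_in = Z1 + (Z3 || Z2) = 200 - j0.5826 Ω = 200∠-0.2° Ω.
Step 5 — Source phasor: V = 48∠-156.0° V = -43.85 - j19.52 V.
Step 6 — Current: I = V / Z = -0.2189 - j0.09825 A = 0.24∠-155.8° A.
Step 7 — Complex power: S = V·I* = 11.52 - j0.03355 VA.
Step 8 — Real power: P = Re(S) = 11.52 W.
Step 9 — Reactive power: Q = Im(S) = -0.03355 VAR.
Step 10 — Apparent power: |S| = 11.52 VA.
Step 11 — Power factor: PF = P/|S| = 1 (leading).

(a) P = 11.52 W  (b) Q = -0.03355 VAR  (c) S = 11.52 VA  (d) PF = 1 (leading)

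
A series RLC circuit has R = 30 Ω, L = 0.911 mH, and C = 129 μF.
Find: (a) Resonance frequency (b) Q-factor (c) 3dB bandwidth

Step 1 — Resonance: ω₀ = 1/√(LC) = 1/√(0.000911·0.000129) = 2917 rad/s.
Step 2 — f₀ = ω₀/(2π) = 464.3 Hz.
Step 3 — Series Q: Q = ω₀L/R = 2917·0.000911/30 = 0.08858.
Step 4 — Bandwidth: Δω = ω₀/Q = 3.293e+04 rad/s; BW = Δω/(2π) = 5241 Hz.

(a) f₀ = 464.3 Hz  (b) Q = 0.08858  (c) BW = 5241 Hz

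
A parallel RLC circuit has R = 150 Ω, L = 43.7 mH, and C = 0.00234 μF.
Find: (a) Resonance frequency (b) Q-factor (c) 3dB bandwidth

Step 1 — Resonance: ω₀ = 1/√(LC) = 1/√(0.0437·2.34e-09) = 9.889e+04 rad/s.
Step 2 — f₀ = ω₀/(2π) = 1.574e+04 Hz.
Step 3 — Parallel Q: Q = R/(ω₀L) = 150/(9.889e+04·0.0437) = 0.03471.
Step 4 — Bandwidth: Δω = ω₀/Q = 2.849e+06 rad/s; BW = Δω/(2π) = 4.534e+05 Hz.

(a) f₀ = 1.574e+04 Hz  (b) Q = 0.03471  (c) BW = 4.534e+05 Hz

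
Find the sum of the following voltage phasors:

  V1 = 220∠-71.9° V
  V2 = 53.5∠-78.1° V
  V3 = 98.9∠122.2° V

Step 1 — Convert each phasor to rectangular form:
  V1 = 220·(cos(-71.9°) + j·sin(-71.9°)) = 68.35 - j209.1 V
  V2 = 53.5·(cos(-78.1°) + j·sin(-78.1°)) = 11.03 - j52.35 V
  V3 = 98.9·(cos(122.2°) + j·sin(122.2°)) = -52.7 + j83.69 V
Step 2 — Sum components: V_total = 26.68 - j177.8 V.
Step 3 — Convert to polar: |V_total| = 179.8 V, ∠V_total = -81.5°.

V_total = 179.8∠-81.5° V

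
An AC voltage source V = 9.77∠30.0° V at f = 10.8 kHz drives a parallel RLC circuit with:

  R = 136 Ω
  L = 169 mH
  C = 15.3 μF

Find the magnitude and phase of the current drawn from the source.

Step 1 — Angular frequency: ω = 2π·f = 2π·1.08e+04 = 6.786e+04 rad/s.
Step 2 — Component impedances:
  R: Z = R = 136 Ω
  L: Z = jωL = j·6.786e+04·0.169 = 0 + j1.147e+04 Ω
  C: Z = 1/(jωC) = -j/(ω·C) = 0 - j0.9632 Ω
Step 3 — Parallel combination: 1/Z_total = 1/R + 1/L + 1/C; Z_total = 0.006822 - j0.9632 Ω = 0.9632∠-89.6° Ω.
Step 4 — Source phasor: V = 9.77∠30.0° V = 8.461 + j4.885 V.
Step 5 — Ohm's law: I = V / Z_total = (8.461 + j4.885) / (0.006822 - j0.9632) = -5.009 + j8.82 A.
Step 6 — Convert to polar: |I| = 10.14 A, ∠I = 119.6°.

I = 10.14∠119.6° A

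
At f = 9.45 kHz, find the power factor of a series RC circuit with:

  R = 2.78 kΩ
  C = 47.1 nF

Step 1 — Angular frequency: ω = 2π·f = 2π·9450 = 5.938e+04 rad/s.
Step 2 — Component impedances:
  R: Z = R = 2780 Ω
  C: Z = 1/(jωC) = -j/(ω·C) = 0 - j357.6 Ω
Step 3 — Series combination: Z_total = R + C = 2780 - j357.6 Ω = 2803∠-7.3° Ω.
Step 4 — Power factor: PF = cos(φ) = Re(Z)/|Z| = 2780/2803 = 0.9918.
Step 5 — Type: Im(Z) = -357.6 ⇒ leading (phase φ = -7.3°).

PF = 0.9918 (leading, φ = -7.3°)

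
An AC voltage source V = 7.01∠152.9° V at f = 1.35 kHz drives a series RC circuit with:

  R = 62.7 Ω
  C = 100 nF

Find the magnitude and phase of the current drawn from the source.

Step 1 — Angular frequency: ω = 2π·f = 2π·1350 = 8482 rad/s.
Step 2 — Component impedances:
  R: Z = R = 62.7 Ω
  C: Z = 1/(jωC) = -j/(ω·C) = 0 - j1179 Ω
Step 3 — Series combination: Z_total = R + C = 62.7 - j1179 Ω = 1181∠-87.0° Ω.
Step 4 — Source phasor: V = 7.01∠152.9° V = -6.24 + j3.193 V.
Step 5 — Ohm's law: I = V / Z_total = (-6.24 + j3.193) / (62.7 - j1179) = -0.002982 - j0.005135 A.
Step 6 — Convert to polar: |I| = 0.005938 A, ∠I = -120.1°.

I = 0.005938∠-120.1° A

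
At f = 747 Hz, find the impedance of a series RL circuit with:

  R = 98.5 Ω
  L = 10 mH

Step 1 — Angular frequency: ω = 2π·f = 2π·747 = 4694 rad/s.
Step 2 — Component impedances:
  R: Z = R = 98.5 Ω
  L: Z = jωL = j·4694·0.01 = 0 + j46.94 Ω
Step 3 — Series combination: Z_total = R + L = 98.5 + j46.94 Ω = 109.1∠25.5° Ω.

Z = 98.5 + j46.94 Ω = 109.1∠25.5° Ω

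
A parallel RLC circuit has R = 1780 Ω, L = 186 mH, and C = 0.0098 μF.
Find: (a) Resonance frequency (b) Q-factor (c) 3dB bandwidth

Step 1 — Resonance: ω₀ = 1/√(LC) = 1/√(0.186·9.8e-09) = 2.342e+04 rad/s.
Step 2 — f₀ = ω₀/(2π) = 3728 Hz.
Step 3 — Parallel Q: Q = R/(ω₀L) = 1780/(2.342e+04·0.186) = 0.4086.
Step 4 — Bandwidth: Δω = ω₀/Q = 5.733e+04 rad/s; BW = Δω/(2π) = 9124 Hz.

(a) f₀ = 3728 Hz  (b) Q = 0.4086  (c) BW = 9124 Hz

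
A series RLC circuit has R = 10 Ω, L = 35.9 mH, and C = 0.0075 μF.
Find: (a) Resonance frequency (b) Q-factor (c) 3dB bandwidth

Step 1 — Resonance condition Im(Z)=0 gives ω₀ = 1/√(LC).
Step 2 — ω₀ = 1/√(0.0359·7.5e-09) = 6.094e+04 rad/s.
Step 3 — f₀ = ω₀/(2π) = 9699 Hz.
Step 4 — Series Q: Q = ω₀L/R = 6.094e+04·0.0359/10 = 218.8.
Step 5 — 3dB bandwidth: Δω = ω₀/Q = 278.6 rad/s; BW = Δω/(2π) = 44.33 Hz.

(a) f₀ = 9699 Hz  (b) Q = 218.8  (c) BW = 44.33 Hz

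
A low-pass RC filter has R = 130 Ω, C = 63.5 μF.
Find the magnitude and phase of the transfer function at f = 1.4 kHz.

Step 1 — Angular frequency: ω = 2π·1400 = 8796 rad/s.
Step 2 — Transfer function: H(jω) = 1/(1 + jωRC).
Step 3 — Denominator: 1 + jωRC = 1 + j·8796·130·6.35e-05 = 1 + j72.61.
Step 4 — H = 0.0001896 - j0.01377.
Step 5 — Magnitude: |H| = 0.01377 (-37.2 dB); phase: φ = -89.2°.

|H| = 0.01377 (-37.2 dB), φ = -89.2°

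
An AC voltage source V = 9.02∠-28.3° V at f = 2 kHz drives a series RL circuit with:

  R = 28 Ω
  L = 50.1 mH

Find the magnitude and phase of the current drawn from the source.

Step 1 — Angular frequency: ω = 2π·f = 2π·2000 = 1.257e+04 rad/s.
Step 2 — Component impedances:
  R: Z = R = 28 Ω
  L: Z = jωL = j·1.257e+04·0.0501 = 0 + j629.6 Ω
Step 3 — Series combination: Z_total = R + L = 28 + j629.6 Ω = 630.2∠87.5° Ω.
Step 4 — Source phasor: V = 9.02∠-28.3° V = 7.942 - j4.276 V.
Step 5 — Ohm's law: I = V / Z_total = (7.942 - j4.276) / (28 + j629.6) = -0.006219 - j0.01289 A.
Step 6 — Convert to polar: |I| = 0.01431 A, ∠I = -115.8°.

I = 0.01431∠-115.8° A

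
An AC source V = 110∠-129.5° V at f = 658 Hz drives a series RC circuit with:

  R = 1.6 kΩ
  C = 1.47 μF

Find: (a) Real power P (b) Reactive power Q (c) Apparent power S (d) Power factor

Step 1 — Angular frequency: ω = 2π·f = 2π·658 = 4134 rad/s.
Step 2 — Component impedances:
  R: Z = R = 1600 Ω
  C: Z = 1/(jωC) = -j/(ω·C) = 0 - j164.5 Ω
Step 3 — Series combination: Z_total = R + C = 1600 - j164.5 Ω = 1608∠-5.9° Ω.
Step 4 — Source phasor: V = 110∠-129.5° V = -69.97 - j84.88 V.
Step 5 — Current: I = V / Z = -0.03787 - j0.05694 A = 0.06839∠-123.6° A.
Step 6 — Complex power: S = V·I* = 7.483 - j0.7696 VA.
Step 7 — Real power: P = Re(S) = 7.483 W.
Step 8 — Reactive power: Q = Im(S) = -0.7696 VAR.
Step 9 — Apparent power: |S| = 7.523 VA.
Step 10 — Power factor: PF = P/|S| = 0.9948 (leading).

(a) P = 7.483 W  (b) Q = -0.7696 VAR  (c) S = 7.523 VA  (d) PF = 0.9948 (leading)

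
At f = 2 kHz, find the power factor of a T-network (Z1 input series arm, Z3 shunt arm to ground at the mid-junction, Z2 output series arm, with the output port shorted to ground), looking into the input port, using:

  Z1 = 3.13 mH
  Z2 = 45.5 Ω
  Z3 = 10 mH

Step 1 — Angular frequency: ω = 2π·f = 2π·2000 = 1.257e+04 rad/s.
Step 2 — Component impedances:
  Z1: Z = jωL = j·1.257e+04·0.00313 = 0 + j39.33 Ω
  Z2: Z = R = 45.5 Ω
  Z3: Z = jωL = j·1.257e+04·0.01 = 0 + j125.7 Ω
Step 3 — With the output port shorted to ground, the output series arm Z2 runs from the junction to ground; the shunt arm Z3 also runs from the junction to ground. They appear in parallel: Z3 || Z2 = 40.23 + j14.57 Ω.
Step 4 — Series with input arm Z1: Z_in = Z1 + (Z3 || Z2) = 40.23 + j53.9 Ω = 67.25∠53.3° Ω.
Step 5 — Power factor: PF = cos(φ) = Re(Z)/|Z| = 40.226/67.254 = 0.5981.
Step 6 — Type: Im(Z) = 53.9 ⇒ lagging (phase φ = 53.3°).

PF = 0.5981 (lagging, φ = 53.3°)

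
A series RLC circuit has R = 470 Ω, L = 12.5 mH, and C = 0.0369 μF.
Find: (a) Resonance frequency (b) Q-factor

Step 1 — Resonance condition Im(Z)=0 gives ω₀ = 1/√(LC).
Step 2 — ω₀ = 1/√(0.0125·3.69e-08) = 4.656e+04 rad/s.
Step 3 — f₀ = ω₀/(2π) = 7411 Hz.
Step 4 — Series Q: Q = ω₀L/R = 4.656e+04·0.0125/470 = 1.238.

(a) f₀ = 7411 Hz  (b) Q = 1.238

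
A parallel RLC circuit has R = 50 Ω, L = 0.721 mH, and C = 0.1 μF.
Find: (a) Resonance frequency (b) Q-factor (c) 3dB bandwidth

Step 1 — Resonance: ω₀ = 1/√(LC) = 1/√(0.000721·1e-07) = 1.178e+05 rad/s.
Step 2 — f₀ = ω₀/(2π) = 1.874e+04 Hz.
Step 3 — Parallel Q: Q = R/(ω₀L) = 50/(1.178e+05·0.000721) = 0.5888.
Step 4 — Bandwidth: Δω = ω₀/Q = 2e+05 rad/s; BW = Δω/(2π) = 3.183e+04 Hz.

(a) f₀ = 1.874e+04 Hz  (b) Q = 0.5888  (c) BW = 3.183e+04 Hz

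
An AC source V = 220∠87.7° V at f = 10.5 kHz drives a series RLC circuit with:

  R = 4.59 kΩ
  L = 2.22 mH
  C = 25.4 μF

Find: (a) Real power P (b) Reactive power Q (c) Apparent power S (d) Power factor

Step 1 — Angular frequency: ω = 2π·f = 2π·1.05e+04 = 6.597e+04 rad/s.
Step 2 — Component impedances:
  R: Z = R = 4590 Ω
  L: Z = jωL = j·6.597e+04·0.00222 = 0 + j146.5 Ω
  C: Z = 1/(jωC) = -j/(ω·C) = 0 - j0.5968 Ω
Step 3 — Series combination: Z_total = R + L + C = 4590 + j145.9 Ω = 4592∠1.8° Ω.
Step 4 — Source phasor: V = 220∠87.7° V = 8.829 + j219.8 V.
Step 5 — Current: I = V / Z = 0.003442 + j0.04778 A = 0.04791∠85.9° A.
Step 6 — Complex power: S = V·I* = 10.53 + j0.3348 VA.
Step 7 — Real power: P = Re(S) = 10.53 W.
Step 8 — Reactive power: Q = Im(S) = 0.3348 VAR.
Step 9 — Apparent power: |S| = 10.54 VA.
Step 10 — Power factor: PF = P/|S| = 0.9995 (lagging).

(a) P = 10.53 W  (b) Q = 0.3348 VAR  (c) S = 10.54 VA  (d) PF = 0.9995 (lagging)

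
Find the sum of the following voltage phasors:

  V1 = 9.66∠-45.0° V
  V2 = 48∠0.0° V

Step 1 — Convert each phasor to rectangular form:
  V1 = 9.66·(cos(-45.0°) + j·sin(-45.0°)) = 6.831 - j6.831 V
  V2 = 48·(cos(0.0°) + j·sin(0.0°)) = 48 V
Step 2 — Sum components: V_total = 54.83 - j6.831 V.
Step 3 — Convert to polar: |V_total| = 55.25 V, ∠V_total = -7.1°.

V_total = 55.25∠-7.1° V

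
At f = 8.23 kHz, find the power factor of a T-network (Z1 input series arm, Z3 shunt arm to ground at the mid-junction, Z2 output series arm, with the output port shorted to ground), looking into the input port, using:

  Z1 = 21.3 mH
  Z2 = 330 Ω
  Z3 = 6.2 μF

Step 1 — Angular frequency: ω = 2π·f = 2π·8230 = 5.171e+04 rad/s.
Step 2 — Component impedances:
  Z1: Z = jωL = j·5.171e+04·0.0213 = 0 + j1101 Ω
  Z2: Z = R = 330 Ω
  Z3: Z = 1/(jωC) = -j/(ω·C) = 0 - j3.119 Ω
Step 3 — With the output port shorted to ground, the output series arm Z2 runs from the junction to ground; the shunt arm Z3 also runs from the junction to ground. They appear in parallel: Z3 || Z2 = 0.02948 - j3.119 Ω.
Step 4 — Series with input arm Z1: Z_in = Z1 + (Z3 || Z2) = 0.02948 + j1098 Ω = 1098∠90.0° Ω.
Step 5 — Power factor: PF = cos(φ) = Re(Z)/|Z| = 0.029478/1098.3 = 2.684e-05.
Step 6 — Type: Im(Z) = 1098 ⇒ lagging (phase φ = 90.0°).

PF = 2.684e-05 (lagging, φ = 90.0°)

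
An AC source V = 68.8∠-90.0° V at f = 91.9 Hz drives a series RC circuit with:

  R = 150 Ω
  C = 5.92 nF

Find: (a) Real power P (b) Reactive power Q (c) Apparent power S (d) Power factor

Step 1 — Angular frequency: ω = 2π·f = 2π·91.9 = 577.4 rad/s.
Step 2 — Component impedances:
  R: Z = R = 150 Ω
  C: Z = 1/(jωC) = -j/(ω·C) = 0 - j2.925e+05 Ω
Step 3 — Series combination: Z_total = R + C = 150 - j2.925e+05 Ω = 2.925e+05∠-90.0° Ω.
Step 4 — Source phasor: V = 68.8∠-90.0° V = 0 - j68.8 V.
Step 5 — Current: I = V / Z = 0.0002352 - j1.206e-07 A = 0.0002352∠-0.0° A.
Step 6 — Complex power: S = V·I* = 8.297e-06 - j0.01618 VA.
Step 7 — Real power: P = Re(S) = 8.297e-06 W.
Step 8 — Reactive power: Q = Im(S) = -0.01618 VAR.
Step 9 — Apparent power: |S| = 0.01618 VA.
Step 10 — Power factor: PF = P/|S| = 0.0005128 (leading).

(a) P = 8.297e-06 W  (b) Q = -0.01618 VAR  (c) S = 0.01618 VA  (d) PF = 0.0005128 (leading)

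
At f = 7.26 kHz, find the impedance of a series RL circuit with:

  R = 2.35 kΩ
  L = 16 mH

Step 1 — Angular frequency: ω = 2π·f = 2π·7260 = 4.562e+04 rad/s.
Step 2 — Component impedances:
  R: Z = R = 2350 Ω
  L: Z = jωL = j·4.562e+04·0.016 = 0 + j729.9 Ω
Step 3 — Series combination: Z_total = R + L = 2350 + j729.9 Ω = 2461∠17.3° Ω.

Z = 2350 + j729.9 Ω = 2461∠17.3° Ω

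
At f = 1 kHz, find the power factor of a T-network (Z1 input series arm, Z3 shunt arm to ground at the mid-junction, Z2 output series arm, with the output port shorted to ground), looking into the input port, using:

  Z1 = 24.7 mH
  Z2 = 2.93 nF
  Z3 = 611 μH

Step 1 — Angular frequency: ω = 2π·f = 2π·1000 = 6283 rad/s.
Step 2 — Component impedances:
  Z1: Z = jωL = j·6283·0.0247 = 0 + j155.2 Ω
  Z2: Z = 1/(jωC) = -j/(ω·C) = 0 - j5.432e+04 Ω
  Z3: Z = jωL = j·6283·0.000611 = 0 + j3.839 Ω
Step 3 — With the output port shorted to ground, the output series arm Z2 runs from the junction to ground; the shunt arm Z3 also runs from the junction to ground. They appear in parallel: Z3 || Z2 = 0 + j3.839 Ω.
Step 4 — Series with input arm Z1: Z_in = Z1 + (Z3 || Z2) = 0 + j159 Ω = 159∠90.0° Ω.
Step 5 — Power factor: PF = cos(φ) = Re(Z)/|Z| = 0/159 = 0.
Step 6 — Type: Im(Z) = 159 ⇒ lagging (phase φ = 90.0°).

PF = 0 (lagging, φ = 90.0°)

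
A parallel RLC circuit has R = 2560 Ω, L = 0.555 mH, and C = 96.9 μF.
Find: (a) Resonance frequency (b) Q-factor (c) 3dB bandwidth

Step 1 — Resonance: ω₀ = 1/√(LC) = 1/√(0.000555·9.69e-05) = 4312 rad/s.
Step 2 — f₀ = ω₀/(2π) = 686.3 Hz.
Step 3 — Parallel Q: Q = R/(ω₀L) = 2560/(4312·0.000555) = 1070.
Step 4 — Bandwidth: Δω = ω₀/Q = 4.031 rad/s; BW = Δω/(2π) = 0.6416 Hz.

(a) f₀ = 686.3 Hz  (b) Q = 1070  (c) BW = 0.6416 Hz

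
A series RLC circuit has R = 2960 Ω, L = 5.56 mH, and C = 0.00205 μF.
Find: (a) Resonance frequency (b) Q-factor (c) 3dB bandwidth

Step 1 — Resonance: ω₀ = 1/√(LC) = 1/√(0.00556·2.05e-09) = 2.962e+05 rad/s.
Step 2 — f₀ = ω₀/(2π) = 4.714e+04 Hz.
Step 3 — Series Q: Q = ω₀L/R = 2.962e+05·0.00556/2960 = 0.5564.
Step 4 — Bandwidth: Δω = ω₀/Q = 5.324e+05 rad/s; BW = Δω/(2π) = 8.473e+04 Hz.

(a) f₀ = 4.714e+04 Hz  (b) Q = 0.5564  (c) BW = 8.473e+04 Hz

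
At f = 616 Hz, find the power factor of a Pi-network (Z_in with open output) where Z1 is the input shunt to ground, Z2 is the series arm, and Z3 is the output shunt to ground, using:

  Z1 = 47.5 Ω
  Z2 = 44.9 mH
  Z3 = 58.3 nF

Step 1 — Angular frequency: ω = 2π·f = 2π·616 = 3870 rad/s.
Step 2 — Component impedances:
  Z1: Z = R = 47.5 Ω
  Z2: Z = jωL = j·3870·0.0449 = 0 + j173.8 Ω
  Z3: Z = 1/(jωC) = -j/(ω·C) = 0 - j4432 Ω
Step 3 — With open output, the series arm Z2 and the output shunt Z3 appear in series to ground: Z2 + Z3 = 0 - j4258 Ω.
Step 4 — Parallel with input shunt Z1: Z_in = Z1 || (Z2 + Z3) = 47.49 - j0.5298 Ω = 47.5∠-0.6° Ω.
Step 5 — Power factor: PF = cos(φ) = Re(Z)/|Z| = 47.494/47.497 = 0.9999.
Step 6 — Type: Im(Z) = -0.5298 ⇒ leading (phase φ = -0.6°).

PF = 0.9999 (leading, φ = -0.6°)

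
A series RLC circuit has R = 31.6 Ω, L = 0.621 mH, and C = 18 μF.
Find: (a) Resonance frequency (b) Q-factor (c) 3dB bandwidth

Step 1 — Resonance condition Im(Z)=0 gives ω₀ = 1/√(LC).
Step 2 — ω₀ = 1/√(0.000621·1.8e-05) = 9458 rad/s.
Step 3 — f₀ = ω₀/(2π) = 1505 Hz.
Step 4 — Series Q: Q = ω₀L/R = 9458·0.000621/31.6 = 0.1859.
Step 5 — 3dB bandwidth: Δω = ω₀/Q = 5.089e+04 rad/s; BW = Δω/(2π) = 8099 Hz.

(a) f₀ = 1505 Hz  (b) Q = 0.1859  (c) BW = 8099 Hz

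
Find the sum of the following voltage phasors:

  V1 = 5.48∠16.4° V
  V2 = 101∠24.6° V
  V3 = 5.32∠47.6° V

Step 1 — Convert each phasor to rectangular form:
  V1 = 5.48·(cos(16.4°) + j·sin(16.4°)) = 5.257 + j1.547 V
  V2 = 101·(cos(24.6°) + j·sin(24.6°)) = 91.83 + j42.04 V
  V3 = 5.32·(cos(47.6°) + j·sin(47.6°)) = 3.587 + j3.929 V
Step 2 — Sum components: V_total = 100.7 + j47.52 V.
Step 3 — Convert to polar: |V_total| = 111.3 V, ∠V_total = 25.3°.

V_total = 111.3∠25.3° V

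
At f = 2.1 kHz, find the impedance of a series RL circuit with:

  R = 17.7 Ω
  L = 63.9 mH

Step 1 — Angular frequency: ω = 2π·f = 2π·2100 = 1.319e+04 rad/s.
Step 2 — Component impedances:
  R: Z = R = 17.7 Ω
  L: Z = jωL = j·1.319e+04·0.0639 = 0 + j843.1 Ω
Step 3 — Series combination: Z_total = R + L = 17.7 + j843.1 Ω = 843.3∠88.8° Ω.

Z = 17.7 + j843.1 Ω = 843.3∠88.8° Ω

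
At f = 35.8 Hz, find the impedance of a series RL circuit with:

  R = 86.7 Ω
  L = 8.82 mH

Step 1 — Angular frequency: ω = 2π·f = 2π·35.8 = 224.9 rad/s.
Step 2 — Component impedances:
  R: Z = R = 86.7 Ω
  L: Z = jωL = j·224.9·0.00882 = 0 + j1.984 Ω
Step 3 — Series combination: Z_total = R + L = 86.7 + j1.984 Ω = 86.72∠1.3° Ω.

Z = 86.7 + j1.984 Ω = 86.72∠1.3° Ω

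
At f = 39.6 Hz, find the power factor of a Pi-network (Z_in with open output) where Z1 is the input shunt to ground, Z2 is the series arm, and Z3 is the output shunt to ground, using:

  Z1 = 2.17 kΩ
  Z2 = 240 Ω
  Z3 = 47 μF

Step 1 — Angular frequency: ω = 2π·f = 2π·39.6 = 248.8 rad/s.
Step 2 — Component impedances:
  Z1: Z = R = 2170 Ω
  Z2: Z = R = 240 Ω
  Z3: Z = 1/(jωC) = -j/(ω·C) = 0 - j85.51 Ω
Step 3 — With open output, the series arm Z2 and the output shunt Z3 appear in series to ground: Z2 + Z3 = 240 - j85.51 Ω.
Step 4 — Parallel with input shunt Z1: Z_in = Z1 || (Z2 + Z3) = 218.6 - j69.24 Ω = 229.3∠-17.6° Ω.
Step 5 — Power factor: PF = cos(φ) = Re(Z)/|Z| = 218.6/229.3 = 0.9533.
Step 6 — Type: Im(Z) = -69.24 ⇒ leading (phase φ = -17.6°).

PF = 0.9533 (leading, φ = -17.6°)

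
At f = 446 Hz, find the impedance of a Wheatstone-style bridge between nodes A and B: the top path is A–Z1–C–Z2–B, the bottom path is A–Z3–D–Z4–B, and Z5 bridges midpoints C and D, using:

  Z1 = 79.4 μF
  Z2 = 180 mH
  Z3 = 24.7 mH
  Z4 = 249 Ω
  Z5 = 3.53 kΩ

Step 1 — Angular frequency: ω = 2π·f = 2π·446 = 2802 rad/s.
Step 2 — Component impedances:
  Z1: Z = 1/(jωC) = -j/(ω·C) = 0 - j4.494 Ω
  Z2: Z = jωL = j·2802·0.18 = 0 + j504.4 Ω
  Z3: Z = jωL = j·2802·0.0247 = 0 + j69.22 Ω
  Z4: Z = R = 249 Ω
  Z5: Z = R = 3530 Ω
Step 3 — Bridge requires nodal analysis (the Z5 bridge couples midpoints C and D, so the two paths cannot be reduced to a simple series/parallel combination). Setting node B to ground and injecting 1 A at node A, the 3-node admittance system at A, C, D solves to V_A = Z_AB = 161.9 + j132 Ω = 208.9∠39.2° Ω.

Z = 161.9 + j132 Ω = 208.9∠39.2° Ω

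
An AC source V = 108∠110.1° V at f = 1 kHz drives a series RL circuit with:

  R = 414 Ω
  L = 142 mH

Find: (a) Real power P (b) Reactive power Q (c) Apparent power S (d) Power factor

Step 1 — Angular frequency: ω = 2π·f = 2π·1000 = 6283 rad/s.
Step 2 — Component impedances:
  R: Z = R = 414 Ω
  L: Z = jωL = j·6283·0.142 = 0 + j892.2 Ω
Step 3 — Series combination: Z_total = R + L = 414 + j892.2 Ω = 983.6∠65.1° Ω.
Step 4 — Source phasor: V = 108∠110.1° V = -37.12 + j101.4 V.
Step 5 — Current: I = V / Z = 0.07765 + j0.07763 A = 0.1098∠45.0° A.
Step 6 — Complex power: S = V·I* = 4.991 + j10.76 VA.
Step 7 — Real power: P = Re(S) = 4.991 W.
Step 8 — Reactive power: Q = Im(S) = 10.76 VAR.
Step 9 — Apparent power: |S| = 11.86 VA.
Step 10 — Power factor: PF = P/|S| = 0.4209 (lagging).

(a) P = 4.991 W  (b) Q = 10.76 VAR  (c) S = 11.86 VA  (d) PF = 0.4209 (lagging)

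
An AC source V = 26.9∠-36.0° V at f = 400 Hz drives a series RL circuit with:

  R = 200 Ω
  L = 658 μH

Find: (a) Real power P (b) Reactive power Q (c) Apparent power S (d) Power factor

Step 1 — Angular frequency: ω = 2π·f = 2π·400 = 2513 rad/s.
Step 2 — Component impedances:
  R: Z = R = 200 Ω
  L: Z = jωL = j·2513·0.000658 = 0 + j1.654 Ω
Step 3 — Series combination: Z_total = R + L = 200 + j1.654 Ω = 200∠0.5° Ω.
Step 4 — Source phasor: V = 26.9∠-36.0° V = 21.76 - j15.81 V.
Step 5 — Current: I = V / Z = 0.1082 - j0.07995 A = 0.1345∠-36.5° A.
Step 6 — Complex power: S = V·I* = 3.618 + j0.02991 VA.
Step 7 — Real power: P = Re(S) = 3.618 W.
Step 8 — Reactive power: Q = Im(S) = 0.02991 VAR.
Step 9 — Apparent power: |S| = 3.618 VA.
Step 10 — Power factor: PF = P/|S| = 1 (lagging).

(a) P = 3.618 W  (b) Q = 0.02991 VAR  (c) S = 3.618 VA  (d) PF = 1 (lagging)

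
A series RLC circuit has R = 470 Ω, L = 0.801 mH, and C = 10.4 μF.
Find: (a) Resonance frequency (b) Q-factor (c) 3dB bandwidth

Step 1 — Resonance condition Im(Z)=0 gives ω₀ = 1/√(LC).
Step 2 — ω₀ = 1/√(0.000801·1.04e-05) = 1.096e+04 rad/s.
Step 3 — f₀ = ω₀/(2π) = 1744 Hz.
Step 4 — Series Q: Q = ω₀L/R = 1.096e+04·0.000801/470 = 0.01867.
Step 5 — 3dB bandwidth: Δω = ω₀/Q = 5.868e+05 rad/s; BW = Δω/(2π) = 9.339e+04 Hz.

(a) f₀ = 1744 Hz  (b) Q = 0.01867  (c) BW = 9.339e+04 Hz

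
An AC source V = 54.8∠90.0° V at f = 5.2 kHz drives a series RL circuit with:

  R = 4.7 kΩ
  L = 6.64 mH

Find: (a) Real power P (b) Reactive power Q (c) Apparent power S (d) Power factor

Step 1 — Angular frequency: ω = 2π·f = 2π·5200 = 3.267e+04 rad/s.
Step 2 — Component impedances:
  R: Z = R = 4700 Ω
  L: Z = jωL = j·3.267e+04·0.00664 = 0 + j216.9 Ω
Step 3 — Series combination: Z_total = R + L = 4700 + j216.9 Ω = 4705∠2.6° Ω.
Step 4 — Source phasor: V = 54.8∠90.0° V = 0 + j54.8 V.
Step 5 — Current: I = V / Z = 0.000537 + j0.01163 A = 0.01165∠87.4° A.
Step 6 — Complex power: S = V·I* = 0.6376 + j0.02943 VA.
Step 7 — Real power: P = Re(S) = 0.6376 W.
Step 8 — Reactive power: Q = Im(S) = 0.02943 VAR.
Step 9 — Apparent power: |S| = 0.6383 VA.
Step 10 — Power factor: PF = P/|S| = 0.9989 (lagging).

(a) P = 0.6376 W  (b) Q = 0.02943 VAR  (c) S = 0.6383 VA  (d) PF = 0.9989 (lagging)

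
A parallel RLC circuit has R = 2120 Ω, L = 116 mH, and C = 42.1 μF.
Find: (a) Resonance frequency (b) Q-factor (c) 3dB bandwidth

Step 1 — Resonance: ω₀ = 1/√(LC) = 1/√(0.116·4.21e-05) = 452.5 rad/s.
Step 2 — f₀ = ω₀/(2π) = 72.02 Hz.
Step 3 — Parallel Q: Q = R/(ω₀L) = 2120/(452.5·0.116) = 40.39.
Step 4 — Bandwidth: Δω = ω₀/Q = 11.2 rad/s; BW = Δω/(2π) = 1.783 Hz.

(a) f₀ = 72.02 Hz  (b) Q = 40.39  (c) BW = 1.783 Hz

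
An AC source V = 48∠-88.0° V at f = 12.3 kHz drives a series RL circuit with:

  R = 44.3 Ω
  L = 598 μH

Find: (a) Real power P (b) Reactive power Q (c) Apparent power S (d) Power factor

Step 1 — Angular frequency: ω = 2π·f = 2π·1.23e+04 = 7.728e+04 rad/s.
Step 2 — Component impedances:
  R: Z = R = 44.3 Ω
  L: Z = jωL = j·7.728e+04·0.000598 = 0 + j46.22 Ω
Step 3 — Series combination: Z_total = R + L = 44.3 + j46.22 Ω = 64.02∠46.2° Ω.
Step 4 — Source phasor: V = 48∠-88.0° V = 1.675 - j47.97 V.
Step 5 — Current: I = V / Z = -0.5228 - j0.5374 A = 0.7498∠-134.2° A.
Step 6 — Complex power: S = V·I* = 24.9 + j25.98 VA.
Step 7 — Real power: P = Re(S) = 24.9 W.
Step 8 — Reactive power: Q = Im(S) = 25.98 VAR.
Step 9 — Apparent power: |S| = 35.99 VA.
Step 10 — Power factor: PF = P/|S| = 0.692 (lagging).

(a) P = 24.9 W  (b) Q = 25.98 VAR  (c) S = 35.99 VA  (d) PF = 0.692 (lagging)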